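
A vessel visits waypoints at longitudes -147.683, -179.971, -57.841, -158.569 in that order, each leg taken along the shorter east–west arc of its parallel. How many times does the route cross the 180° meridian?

Leg 1: -147.683° → -179.971°, shortest Δλ = -32.288° (west) — does not cross 180°.
Leg 2: -179.971° → -57.841°, shortest Δλ = 122.13° (east) — does not cross 180°.
Leg 3: -57.841° → -158.569°, shortest Δλ = -100.728° (west) — does not cross 180°.
Total crossings: 0.

0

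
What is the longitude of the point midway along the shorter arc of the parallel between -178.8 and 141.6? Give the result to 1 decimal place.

Signed shortest Δλ from -178.8° to +141.6° is -39.6°.
Midpoint longitude = -178.8° + (-39.6°)/2 = -178.8° − 19.8° = -198.6°.
Normalise into (−180°, 180°]: +161.4°.
(The naïve average (-178.8 + +141.6)/2 = -18.6° is on the wrong side of the globe.)

+161.4°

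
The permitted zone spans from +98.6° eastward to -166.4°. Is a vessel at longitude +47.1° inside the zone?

No

Band width going east from +98.6° to -166.4°: ((-166.4 − 98.6) mod 360) = 95.0°.
Offset of +47.1° east of the west edge: ((47.1 − 98.6) mod 360) = 308.5°.
308.5° > 95.0° ⇒ outside.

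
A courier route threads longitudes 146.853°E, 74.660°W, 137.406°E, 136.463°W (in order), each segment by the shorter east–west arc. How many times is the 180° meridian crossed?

Leg 1: +146.853° → -74.660°, shortest Δλ = 138.487° (east) — crosses 180°.
Leg 2: -74.660° → +137.406°, shortest Δλ = -147.934° (west) — crosses 180°.
Leg 3: +137.406° → -136.463°, shortest Δλ = 86.131° (east) — crosses 180°.
Total crossings: 3.

3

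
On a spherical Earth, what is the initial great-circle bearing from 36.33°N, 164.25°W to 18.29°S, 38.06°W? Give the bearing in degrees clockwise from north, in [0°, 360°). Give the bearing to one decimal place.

84.1°

Δλ = -38.06 − -164.25 = 126.19°.
θ = atan2( sin Δλ · cos φ₂ , cos φ₁ · sin φ₂ − sin φ₁ · cos φ₂ · cos Δλ )
  = atan2(0.76629, 0.07932) = 84.091° → normalised to [0°, 360°): 84.091°.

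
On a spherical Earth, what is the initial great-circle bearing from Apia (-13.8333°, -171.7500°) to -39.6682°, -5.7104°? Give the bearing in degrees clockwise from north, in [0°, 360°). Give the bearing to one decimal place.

166.9°

Δλ = -5.7104 − -171.7500 = 166.0396°.
θ = atan2( sin Δλ · cos φ₂ , cos φ₁ · sin φ₂ − sin φ₁ · cos φ₂ · cos Δλ )
  = atan2(0.18570, -0.79844) = 166.907° → normalised to [0°, 360°): 166.907°.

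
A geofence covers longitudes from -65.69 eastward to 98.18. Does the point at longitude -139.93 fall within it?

No

Band width going east from -65.69° to +98.18°: ((98.18 − -65.69) mod 360) = 163.87°.
Offset of -139.93° east of the west edge: ((-139.93 − -65.69) mod 360) = 285.76°.
285.76° > 163.87° ⇒ outside.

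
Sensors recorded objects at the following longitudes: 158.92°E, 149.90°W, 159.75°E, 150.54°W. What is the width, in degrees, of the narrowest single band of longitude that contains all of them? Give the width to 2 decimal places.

51.18°

Sort the longitudes: -150.54°, -149.90°, +158.92°, +159.75°.
Eastward gaps between consecutive values (wrapping around): 0.64°, 308.82°, 0.83°, 49.71°.
Largest gap = 308.82° ⇒ minimal covering band is its complement: 360° − 308.82° = 51.18°.
Band runs from +158.92° eastward to -149.90°, crossing the antimeridian.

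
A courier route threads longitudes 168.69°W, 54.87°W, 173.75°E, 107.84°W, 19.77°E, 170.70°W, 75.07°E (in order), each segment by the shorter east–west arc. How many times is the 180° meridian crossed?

Leg 1: -168.69° → -54.87°, shortest Δλ = 113.82° (east) — does not cross 180°.
Leg 2: -54.87° → +173.75°, shortest Δλ = -131.38° (west) — crosses 180°.
Leg 3: +173.75° → -107.84°, shortest Δλ = 78.41° (east) — crosses 180°.
Leg 4: -107.84° → +19.77°, shortest Δλ = 127.61° (east) — does not cross 180°.
Leg 5: +19.77° → -170.70°, shortest Δλ = 169.53° (east) — crosses 180°.
Leg 6: -170.70° → +75.07°, shortest Δλ = -114.23° (west) — crosses 180°.
Total crossings: 4.

4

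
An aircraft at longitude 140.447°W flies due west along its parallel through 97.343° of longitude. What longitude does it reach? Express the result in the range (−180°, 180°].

122.210°E

Start at -140.447°; shift −97.343° → -237.790°.
-237.790° lies outside (−180°, 180°]; add 360° → +122.210°.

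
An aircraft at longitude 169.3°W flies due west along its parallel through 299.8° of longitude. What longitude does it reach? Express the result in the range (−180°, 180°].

109.1°W

Start at -169.3°; shift −299.8° → -469.1°.
-469.1° lies outside (−180°, 180°]; add 360° → -109.1°.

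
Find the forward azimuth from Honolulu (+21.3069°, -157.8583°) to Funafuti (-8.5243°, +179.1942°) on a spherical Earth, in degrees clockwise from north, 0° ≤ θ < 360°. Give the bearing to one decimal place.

Δλ = 179.1942 − -157.8583 = 337.0525°; wrapped into (−180°, 180°]: -22.9475°.
θ = atan2( sin Δλ · cos φ₂ , cos φ₁ · sin φ₂ − sin φ₁ · cos φ₂ · cos Δλ )
  = atan2(-0.38558, -0.46901) = -140.576° → normalised to [0°, 360°): 219.424°.

219.4°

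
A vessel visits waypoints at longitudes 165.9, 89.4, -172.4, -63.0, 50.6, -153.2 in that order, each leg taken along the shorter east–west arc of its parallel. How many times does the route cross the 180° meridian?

2

Leg 1: +165.9° → +89.4°, shortest Δλ = -76.5° (west) — does not cross 180°.
Leg 2: +89.4° → -172.4°, shortest Δλ = 98.2° (east) — crosses 180°.
Leg 3: -172.4° → -63.0°, shortest Δλ = 109.4° (east) — does not cross 180°.
Leg 4: -63.0° → +50.6°, shortest Δλ = 113.6° (east) — does not cross 180°.
Leg 5: +50.6° → -153.2°, shortest Δλ = 156.2° (east) — crosses 180°.
Total crossings: 2.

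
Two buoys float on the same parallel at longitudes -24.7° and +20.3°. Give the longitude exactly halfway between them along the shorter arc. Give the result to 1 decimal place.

Signed shortest Δλ from -24.7° to +20.3° is +45.0°.
Midpoint longitude = -24.7° + (+45.0°)/2 = -24.7° + 22.5° = -2.2°.

-2.2°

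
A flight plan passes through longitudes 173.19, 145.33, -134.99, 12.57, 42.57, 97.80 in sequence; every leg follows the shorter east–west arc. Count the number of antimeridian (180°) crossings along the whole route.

Leg 1: +173.19° → +145.33°, shortest Δλ = -27.86° (west) — does not cross 180°.
Leg 2: +145.33° → -134.99°, shortest Δλ = 79.68° (east) — crosses 180°.
Leg 3: -134.99° → +12.57°, shortest Δλ = 147.56° (east) — does not cross 180°.
Leg 4: +12.57° → +42.57°, shortest Δλ = 30.0° (east) — does not cross 180°.
Leg 5: +42.57° → +97.80°, shortest Δλ = 55.23° (east) — does not cross 180°.
Total crossings: 1.

1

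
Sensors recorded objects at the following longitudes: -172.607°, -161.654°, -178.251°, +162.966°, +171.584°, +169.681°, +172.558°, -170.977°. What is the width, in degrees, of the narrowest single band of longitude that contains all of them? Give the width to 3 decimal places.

Sort the longitudes: -178.251°, -172.607°, -170.977°, -161.654°, +162.966°, +169.681°, +171.584°, +172.558°.
Eastward gaps between consecutive values (wrapping around): 5.644°, 1.630°, 9.323°, 324.620°, 6.715°, 1.903°, 0.974°, 9.191°.
Largest gap = 324.620° ⇒ minimal covering band is its complement: 360° − 324.620° = 35.380°.
Band runs from +162.966° eastward to -161.654°, crossing the antimeridian.

35.380°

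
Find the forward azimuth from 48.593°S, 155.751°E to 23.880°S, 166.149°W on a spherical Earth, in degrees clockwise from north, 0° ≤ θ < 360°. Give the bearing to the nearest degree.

64°

Δλ = -166.149 − 155.751 = -321.900°; wrapped into (−180°, 180°]: 38.100°.
θ = atan2( sin Δλ · cos φ₂ , cos φ₁ · sin φ₂ − sin φ₁ · cos φ₂ · cos Δλ )
  = atan2(0.56421, 0.27195) = 64.266° → normalised to [0°, 360°): 64.266°.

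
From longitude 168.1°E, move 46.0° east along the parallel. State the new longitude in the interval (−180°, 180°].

145.9°W

Start at +168.1°; shift +46.0° → +214.1°.
+214.1° lies outside (−180°, 180°]; subtract 360° → -145.9°.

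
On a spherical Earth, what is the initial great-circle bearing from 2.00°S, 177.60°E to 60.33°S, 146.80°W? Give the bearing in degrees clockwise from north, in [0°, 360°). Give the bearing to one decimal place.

161.4°

Δλ = -146.80 − 177.60 = -324.40°; wrapped into (−180°, 180°]: 35.60°.
θ = atan2( sin Δλ · cos φ₂ , cos φ₁ · sin φ₂ − sin φ₁ · cos φ₂ · cos Δλ )
  = atan2(0.28815, -0.85431) = 161.361° → normalised to [0°, 360°): 161.361°.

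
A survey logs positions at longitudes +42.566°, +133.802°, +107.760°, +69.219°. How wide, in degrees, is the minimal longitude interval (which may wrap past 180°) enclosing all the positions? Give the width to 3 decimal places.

Sort the longitudes: +42.566°, +69.219°, +107.760°, +133.802°.
Eastward gaps between consecutive values (wrapping around): 26.653°, 38.541°, 26.042°, 268.764°.
Largest gap = 268.764° ⇒ minimal covering band is its complement: 360° − 268.764° = 91.236°.
Band runs from +42.566° eastward to +133.802°.

91.236°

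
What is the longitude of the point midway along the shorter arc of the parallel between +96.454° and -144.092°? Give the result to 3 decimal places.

+156.181°

Signed shortest Δλ from +96.454° to -144.092° is +119.454°.
Midpoint longitude = +96.454° + (+119.454°)/2 = +96.454° + 59.727° = +156.181°.
(The naïve average (+96.454 + -144.092)/2 = -23.819° is on the wrong side of the globe.)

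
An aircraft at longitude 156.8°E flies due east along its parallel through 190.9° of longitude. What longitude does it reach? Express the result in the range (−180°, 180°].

12.3°W

Start at +156.8°; shift +190.9° → +347.7°.
+347.7° lies outside (−180°, 180°]; subtract 360° → -12.3°.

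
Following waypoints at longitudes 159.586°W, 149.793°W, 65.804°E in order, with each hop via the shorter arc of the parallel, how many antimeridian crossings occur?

Leg 1: -159.586° → -149.793°, shortest Δλ = 9.793° (east) — does not cross 180°.
Leg 2: -149.793° → +65.804°, shortest Δλ = -144.403° (west) — crosses 180°.
Total crossings: 1.

1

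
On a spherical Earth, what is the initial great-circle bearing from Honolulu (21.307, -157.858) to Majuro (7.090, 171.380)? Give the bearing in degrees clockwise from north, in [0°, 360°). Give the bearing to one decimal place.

249.0°

Δλ = 171.380 − -157.858 = 329.238°; wrapped into (−180°, 180°]: -30.762°.
θ = atan2( sin Δλ · cos φ₂ , cos φ₁ · sin φ₂ − sin φ₁ · cos φ₂ · cos Δλ )
  = atan2(-0.50756, -0.19486) = -111.002° → normalised to [0°, 360°): 248.998°.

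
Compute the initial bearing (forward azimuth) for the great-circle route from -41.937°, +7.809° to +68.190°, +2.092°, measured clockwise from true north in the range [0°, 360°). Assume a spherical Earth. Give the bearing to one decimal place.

Δλ = 2.092 − 7.809 = -5.717°.
θ = atan2( sin Δλ · cos φ₂ , cos φ₁ · sin φ₂ − sin φ₁ · cos φ₂ · cos Δλ )
  = atan2(-0.03701, 0.93770) = -2.260° → normalised to [0°, 360°): 357.740°.

357.7°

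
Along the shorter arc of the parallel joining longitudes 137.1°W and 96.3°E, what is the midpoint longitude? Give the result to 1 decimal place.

159.6°E

Signed shortest Δλ from -137.1° to +96.3° is -126.6°.
Midpoint longitude = -137.1° + (-126.6°)/2 = -137.1° − 63.3° = -200.4°.
Normalise into (−180°, 180°]: +159.6°.
(The naïve average (-137.1 + +96.3)/2 = -20.4° is on the wrong side of the globe.)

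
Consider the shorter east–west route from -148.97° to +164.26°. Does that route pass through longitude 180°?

Naïve |164.26 − -148.97| = 313.23° > 180°, so the shorter arc goes the other way round — across 180°.
Signed shortest Δλ = ((164.26 − -148.97 + 180) mod 360) − 180 = -46.77°.
Going west by 46.77° from -148.97° passes through 180° before reaching +164.26°.

Yes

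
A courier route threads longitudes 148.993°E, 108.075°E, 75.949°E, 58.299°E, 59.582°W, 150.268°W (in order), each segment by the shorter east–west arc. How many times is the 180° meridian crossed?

0

Leg 1: +148.993° → +108.075°, shortest Δλ = -40.918° (west) — does not cross 180°.
Leg 2: +108.075° → +75.949°, shortest Δλ = -32.126° (west) — does not cross 180°.
Leg 3: +75.949° → +58.299°, shortest Δλ = -17.65° (west) — does not cross 180°.
Leg 4: +58.299° → -59.582°, shortest Δλ = -117.881° (west) — does not cross 180°.
Leg 5: -59.582° → -150.268°, shortest Δλ = -90.686° (west) — does not cross 180°.
Total crossings: 0.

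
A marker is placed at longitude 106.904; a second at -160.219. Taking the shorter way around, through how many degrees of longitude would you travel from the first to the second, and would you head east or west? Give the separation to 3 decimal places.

92.877° east

Raw difference: -160.219 − 106.904 = -267.123°.
Normalise into (−180°, 180°]: -267.123° + 360° = 92.877°.
Positive ⇒ the second point lies to the east; separation 92.877°.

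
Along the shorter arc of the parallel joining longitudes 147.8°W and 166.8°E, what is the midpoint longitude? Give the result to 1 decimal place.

170.5°W

Signed shortest Δλ from -147.8° to +166.8° is -45.4°.
Midpoint longitude = -147.8° + (-45.4°)/2 = -147.8° − 22.7° = -170.5°.
(The naïve average (-147.8 + +166.8)/2 = 9.5° is on the wrong side of the globe.)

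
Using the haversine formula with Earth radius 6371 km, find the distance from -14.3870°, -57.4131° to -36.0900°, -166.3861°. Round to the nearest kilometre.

Δλ = -166.3861 − -57.4131 = -108.9730°.
Δφ = -36.0900 − -14.3870 = -21.7030°.
a = sin²(Δφ/2) + cos φ₁ · cos φ₂ · sin²(Δλ/2) = 0.554064.
c = 2·atan2(√a, √(1−a)) = 1.67914 rad → d = 6371·c ≈ 10697.77 km.

10698 km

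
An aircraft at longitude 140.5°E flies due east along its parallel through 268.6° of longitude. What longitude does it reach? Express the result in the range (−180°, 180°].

Start at +140.5°; shift +268.6° → +409.1°.
+409.1° lies outside (−180°, 180°]; subtract 360° → +49.1°.

49.1°E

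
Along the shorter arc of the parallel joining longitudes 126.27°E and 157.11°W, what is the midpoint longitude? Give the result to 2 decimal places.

Signed shortest Δλ from +126.27° to -157.11° is +76.62°.
Midpoint longitude = +126.27° + (+76.62°)/2 = +126.27° + 38.31° = +164.58°.
(The naïve average (+126.27 + -157.11)/2 = -15.42° is on the wrong side of the globe.)

164.58°E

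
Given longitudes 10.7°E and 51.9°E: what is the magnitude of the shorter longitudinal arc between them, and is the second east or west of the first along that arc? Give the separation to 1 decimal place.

Raw difference: 51.9 − 10.7 = 41.2°.
Normalise into (−180°, 180°]: 41.2° stays 41.2°.
Positive ⇒ the second point lies to the east; separation 41.2°.

41.2° east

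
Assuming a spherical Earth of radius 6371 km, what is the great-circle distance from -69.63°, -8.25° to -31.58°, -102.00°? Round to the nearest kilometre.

6879 km

Δλ = -102.00 − -8.25 = -93.75°.
Δφ = -31.58 − -69.63 = 38.05°.
a = sin²(Δφ/2) + cos φ₁ · cos φ₂ · sin²(Δλ/2) = 0.264227.
c = 2·atan2(√a, √(1−a)) = 1.07975 rad → d = 6371·c ≈ 6879.11 km.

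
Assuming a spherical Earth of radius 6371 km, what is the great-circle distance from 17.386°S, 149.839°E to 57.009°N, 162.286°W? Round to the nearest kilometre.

9383 km

Δλ = -162.286 − 149.839 = -312.125°; wrapped into (−180°, 180°]: 47.875°.
Δφ = 57.009 − -17.386 = 74.395°.
a = sin²(Δφ/2) + cos φ₁ · cos φ₂ · sin²(Δλ/2) = 0.451042.
c = 2·atan2(√a, √(1−a)) = 1.47272 rad → d = 6371·c ≈ 9382.72 km.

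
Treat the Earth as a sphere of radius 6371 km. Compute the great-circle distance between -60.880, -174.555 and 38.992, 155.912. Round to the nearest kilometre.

11425 km

Δλ = 155.912 − -174.555 = 330.467°; wrapped into (−180°, 180°]: -29.533°.
Δφ = 38.992 − -60.880 = 99.872°.
a = sin²(Δφ/2) + cos φ₁ · cos φ₂ · sin²(Δλ/2) = 0.610295.
c = 2·atan2(√a, √(1−a)) = 1.79322 rad → d = 6371·c ≈ 11424.58 km.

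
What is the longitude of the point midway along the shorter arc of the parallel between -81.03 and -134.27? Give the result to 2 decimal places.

Signed shortest Δλ from -81.03° to -134.27° is -53.24°.
Midpoint longitude = -81.03° + (-53.24°)/2 = -81.03° − 26.62° = -107.65°.

-107.65°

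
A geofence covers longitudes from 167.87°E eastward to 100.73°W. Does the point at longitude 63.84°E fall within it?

Band width going east from +167.87° to -100.73°: ((-100.73 − 167.87) mod 360) = 91.40°.
Offset of +63.84° east of the west edge: ((63.84 − 167.87) mod 360) = 255.97°.
255.97° > 91.40° ⇒ outside.

No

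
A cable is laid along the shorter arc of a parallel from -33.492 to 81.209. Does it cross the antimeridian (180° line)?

No

Signed shortest Δλ = ((81.209 − -33.492 + 180) mod 360) − 180 = 114.701°.
Going east by 114.701° from -33.492° reaches +81.209° without touching 180°.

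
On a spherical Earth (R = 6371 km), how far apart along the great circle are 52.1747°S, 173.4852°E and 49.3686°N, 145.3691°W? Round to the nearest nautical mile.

Δλ = -145.3691 − 173.4852 = -318.8543°; wrapped into (−180°, 180°]: 41.1457°.
Δφ = 49.3686 − -52.1747 = 101.5433°.
a = sin²(Δφ/2) + cos φ₁ · cos φ₂ · sin²(Δλ/2) = 0.649366.
c = 2·atan2(√a, √(1−a)) = 1.87416 rad → d = 6371·c ≈ 11940.27 km ≈ 6447.23 nmi.

6447 nmi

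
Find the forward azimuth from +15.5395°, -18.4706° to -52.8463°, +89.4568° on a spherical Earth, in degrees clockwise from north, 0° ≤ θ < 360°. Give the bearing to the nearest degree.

141°

Δλ = 89.4568 − -18.4706 = 107.9274°.
θ = atan2( sin Δλ · cos φ₂ , cos φ₁ · sin φ₂ − sin φ₁ · cos φ₂ · cos Δλ )
  = atan2(0.57463, -0.71808) = 141.332° → normalised to [0°, 360°): 141.332°.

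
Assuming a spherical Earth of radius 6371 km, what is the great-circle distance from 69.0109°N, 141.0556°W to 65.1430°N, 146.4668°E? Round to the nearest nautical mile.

Δλ = 146.4668 − -141.0556 = 287.5224°; wrapped into (−180°, 180°]: -72.4776°.
Δφ = 65.1430 − 69.0109 = -3.8679°.
a = sin²(Δφ/2) + cos φ₁ · cos φ₂ · sin²(Δλ/2) = 0.053756.
c = 2·atan2(√a, √(1−a)) = 0.46797 rad → d = 6371·c ≈ 2981.41 km ≈ 1609.83 nmi.

1610 nmi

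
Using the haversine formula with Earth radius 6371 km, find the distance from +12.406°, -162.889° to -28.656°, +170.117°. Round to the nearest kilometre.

Δλ = 170.117 − -162.889 = 333.006°; wrapped into (−180°, 180°]: -26.994°.
Δφ = -28.656 − 12.406 = -41.062°.
a = sin²(Δφ/2) + cos φ₁ · cos φ₂ · sin²(Δλ/2) = 0.169685.
c = 2·atan2(√a, √(1−a)) = 0.84914 rad → d = 6371·c ≈ 5409.86 km.

5410 km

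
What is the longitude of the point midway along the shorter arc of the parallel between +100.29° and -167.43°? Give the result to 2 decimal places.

Signed shortest Δλ from +100.29° to -167.43° is +92.28°.
Midpoint longitude = +100.29° + (+92.28°)/2 = +100.29° + 46.14° = +146.43°.
(The naïve average (+100.29 + -167.43)/2 = -33.57° is on the wrong side of the globe.)

+146.43°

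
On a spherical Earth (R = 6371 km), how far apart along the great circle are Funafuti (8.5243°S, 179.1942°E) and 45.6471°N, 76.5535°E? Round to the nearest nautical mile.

6299 nmi

Δλ = 76.5535 − 179.1942 = -102.6407°.
Δφ = 45.6471 − -8.5243 = 54.1714°.
a = sin²(Δφ/2) + cos φ₁ · cos φ₂ · sin²(Δλ/2) = 0.628642.
c = 2·atan2(√a, √(1−a)) = 1.83101 rad → d = 6371·c ≈ 11665.34 km ≈ 6298.78 nmi.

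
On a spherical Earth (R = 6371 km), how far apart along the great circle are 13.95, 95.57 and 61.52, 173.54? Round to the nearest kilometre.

Δλ = 173.54 − 95.57 = 77.97°.
Δφ = 61.52 − 13.95 = 47.57°.
a = sin²(Δφ/2) + cos φ₁ · cos φ₂ · sin²(Δλ/2) = 0.345821.
c = 2·atan2(√a, √(1−a)) = 1.25733 rad → d = 6371·c ≈ 8010.46 km.

8010 km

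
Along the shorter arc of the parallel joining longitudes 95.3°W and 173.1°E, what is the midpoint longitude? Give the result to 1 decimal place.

Signed shortest Δλ from -95.3° to +173.1° is -91.6°.
Midpoint longitude = -95.3° + (-91.6°)/2 = -95.3° − 45.8° = -141.1°.
(The naïve average (-95.3 + +173.1)/2 = 38.9° is on the wrong side of the globe.)

141.1°W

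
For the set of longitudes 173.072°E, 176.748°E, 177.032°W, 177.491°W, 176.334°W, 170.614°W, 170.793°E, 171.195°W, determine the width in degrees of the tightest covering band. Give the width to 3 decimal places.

Sort the longitudes: -177.491°, -177.032°, -176.334°, -171.195°, -170.614°, +170.793°, +173.072°, +176.748°.
Eastward gaps between consecutive values (wrapping around): 0.459°, 0.698°, 5.139°, 0.581°, 341.407°, 2.279°, 3.676°, 5.761°.
Largest gap = 341.407° ⇒ minimal covering band is its complement: 360° − 341.407° = 18.593°.
Band runs from +170.793° eastward to -170.614°, crossing the antimeridian.

18.593°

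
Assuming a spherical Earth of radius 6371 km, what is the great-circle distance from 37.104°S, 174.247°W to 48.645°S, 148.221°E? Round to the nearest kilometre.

3276 km

Δλ = 148.221 − -174.247 = 322.468°; wrapped into (−180°, 180°]: -37.532°.
Δφ = -48.645 − -37.104 = -11.541°.
a = sin²(Δφ/2) + cos φ₁ · cos φ₂ · sin²(Δλ/2) = 0.064645.
c = 2·atan2(√a, √(1−a)) = 0.51415 rad → d = 6371·c ≈ 3275.67 km.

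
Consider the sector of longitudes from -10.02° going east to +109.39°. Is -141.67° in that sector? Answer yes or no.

Band width going east from -10.02° to +109.39°: ((109.39 − -10.02) mod 360) = 119.41°.
Offset of -141.67° east of the west edge: ((-141.67 − -10.02) mod 360) = 228.35°.
228.35° > 119.41° ⇒ outside.

No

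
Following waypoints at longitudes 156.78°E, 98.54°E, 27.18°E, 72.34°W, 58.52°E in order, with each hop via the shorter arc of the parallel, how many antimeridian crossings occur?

Leg 1: +156.78° → +98.54°, shortest Δλ = -58.24° (west) — does not cross 180°.
Leg 2: +98.54° → +27.18°, shortest Δλ = -71.36° (west) — does not cross 180°.
Leg 3: +27.18° → -72.34°, shortest Δλ = -99.52° (west) — does not cross 180°.
Leg 4: -72.34° → +58.52°, shortest Δλ = 130.86° (east) — does not cross 180°.
Total crossings: 0.

0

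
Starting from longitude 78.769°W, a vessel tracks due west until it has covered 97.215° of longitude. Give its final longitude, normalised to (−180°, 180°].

175.984°W

Start at -78.769°; shift −97.215° → -175.984°.
-175.984° already lies in (−180°, 180°].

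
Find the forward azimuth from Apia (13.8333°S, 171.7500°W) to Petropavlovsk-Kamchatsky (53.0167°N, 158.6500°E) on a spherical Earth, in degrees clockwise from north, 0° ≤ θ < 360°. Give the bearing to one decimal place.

341.7°

Δλ = 158.6500 − -171.7500 = 330.4000°; wrapped into (−180°, 180°]: -29.6000°.
θ = atan2( sin Δλ · cos φ₂ , cos φ₁ · sin φ₂ − sin φ₁ · cos φ₂ · cos Δλ )
  = atan2(-0.29715, 0.90071) = -18.258° → normalised to [0°, 360°): 341.742°.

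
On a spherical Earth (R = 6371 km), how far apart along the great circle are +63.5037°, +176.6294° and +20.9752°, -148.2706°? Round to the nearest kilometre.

5405 km

Δλ = -148.2706 − 176.6294 = -324.9000°; wrapped into (−180°, 180°]: 35.1000°.
Δφ = 20.9752 − 63.5037 = -42.5285°.
a = sin²(Δφ/2) + cos φ₁ · cos φ₂ · sin²(Δλ/2) = 0.169407.
c = 2·atan2(√a, √(1−a)) = 0.84840 rad → d = 6371·c ≈ 5405.14 km.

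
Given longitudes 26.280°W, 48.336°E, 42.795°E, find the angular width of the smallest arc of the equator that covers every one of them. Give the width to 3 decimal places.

74.616°

Sort the longitudes: -26.280°, +42.795°, +48.336°.
Eastward gaps between consecutive values (wrapping around): 69.075°, 5.541°, 285.384°.
Largest gap = 285.384° ⇒ minimal covering band is its complement: 360° − 285.384° = 74.616°.
Band runs from -26.280° eastward to +48.336°.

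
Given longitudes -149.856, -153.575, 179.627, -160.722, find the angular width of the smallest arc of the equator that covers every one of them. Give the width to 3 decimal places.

30.517°

Sort the longitudes: -160.722°, -153.575°, -149.856°, +179.627°.
Eastward gaps between consecutive values (wrapping around): 7.147°, 3.719°, 329.483°, 19.651°.
Largest gap = 329.483° ⇒ minimal covering band is its complement: 360° − 329.483° = 30.517°.
Band runs from +179.627° eastward to -149.856°, crossing the antimeridian.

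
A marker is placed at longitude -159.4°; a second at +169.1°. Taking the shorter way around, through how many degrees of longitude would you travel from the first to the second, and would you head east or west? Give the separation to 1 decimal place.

Raw difference: 169.1 − -159.4 = 328.5°.
Normalise into (−180°, 180°]: 328.5° − 360° = -31.5°.
Negative ⇒ the second point lies to the west; separation 31.5°.

31.5° west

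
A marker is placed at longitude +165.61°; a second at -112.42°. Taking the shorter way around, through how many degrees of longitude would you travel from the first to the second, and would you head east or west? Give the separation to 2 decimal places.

Raw difference: -112.42 − 165.61 = -278.03°.
Normalise into (−180°, 180°]: -278.03° + 360° = 81.97°.
Positive ⇒ the second point lies to the east; separation 81.97°.

81.97° east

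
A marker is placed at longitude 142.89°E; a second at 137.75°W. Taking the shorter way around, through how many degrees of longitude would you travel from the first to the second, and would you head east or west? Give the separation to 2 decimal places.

Raw difference: -137.75 − 142.89 = -280.64°.
Normalise into (−180°, 180°]: -280.64° + 360° = 79.36°.
Positive ⇒ the second point lies to the east; separation 79.36°.

79.36° east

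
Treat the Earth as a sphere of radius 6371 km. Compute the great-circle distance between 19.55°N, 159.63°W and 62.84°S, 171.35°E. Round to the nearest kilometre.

Δλ = 171.35 − -159.63 = 330.98°; wrapped into (−180°, 180°]: -29.02°.
Δφ = -62.84 − 19.55 = -82.39°.
a = sin²(Δφ/2) + cos φ₁ · cos φ₂ · sin²(Δλ/2) = 0.460789.
c = 2·atan2(√a, √(1−a)) = 1.49229 rad → d = 6371·c ≈ 9507.40 km.

9507 km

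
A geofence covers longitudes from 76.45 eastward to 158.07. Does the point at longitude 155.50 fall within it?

Band width going east from +76.45° to +158.07°: ((158.07 − 76.45) mod 360) = 81.62°.
Offset of +155.50° east of the west edge: ((155.50 − 76.45) mod 360) = 79.05°.
79.05° ≤ 81.62° ⇒ inside.

Yes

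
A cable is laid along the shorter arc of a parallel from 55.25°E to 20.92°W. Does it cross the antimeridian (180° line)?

Signed shortest Δλ = ((-20.92 − 55.25 + 180) mod 360) − 180 = -76.17°.
Going west by 76.17° from +55.25° reaches -20.92° without touching 180°.

No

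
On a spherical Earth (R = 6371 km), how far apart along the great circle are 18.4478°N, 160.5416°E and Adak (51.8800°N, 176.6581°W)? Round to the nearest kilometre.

4217 km

Δλ = -176.6581 − 160.5416 = -337.1997°; wrapped into (−180°, 180°]: 22.8003°.
Δφ = 51.8800 − 18.4478 = 33.4322°.
a = sin²(Δφ/2) + cos φ₁ · cos φ₂ · sin²(Δλ/2) = 0.105609.
c = 2·atan2(√a, √(1−a)) = 0.66197 rad → d = 6371·c ≈ 4217.43 km.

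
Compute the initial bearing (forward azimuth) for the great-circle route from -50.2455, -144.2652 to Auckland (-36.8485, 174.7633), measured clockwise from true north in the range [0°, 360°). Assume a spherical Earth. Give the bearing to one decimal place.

Δλ = 174.7633 − -144.2652 = 319.0285°; wrapped into (−180°, 180°]: -40.9715°.
θ = atan2( sin Δλ · cos φ₂ , cos φ₁ · sin φ₂ − sin φ₁ · cos φ₂ · cos Δλ )
  = atan2(-0.52469, 0.08099) = -81.225° → normalised to [0°, 360°): 278.775°.

278.8°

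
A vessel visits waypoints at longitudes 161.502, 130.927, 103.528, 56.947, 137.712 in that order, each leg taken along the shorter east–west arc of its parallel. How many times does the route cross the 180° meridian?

0

Leg 1: +161.502° → +130.927°, shortest Δλ = -30.575° (west) — does not cross 180°.
Leg 2: +130.927° → +103.528°, shortest Δλ = -27.399° (west) — does not cross 180°.
Leg 3: +103.528° → +56.947°, shortest Δλ = -46.581° (west) — does not cross 180°.
Leg 4: +56.947° → +137.712°, shortest Δλ = 80.765° (east) — does not cross 180°.
Total crossings: 0.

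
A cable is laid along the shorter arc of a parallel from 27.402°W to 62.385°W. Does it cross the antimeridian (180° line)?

No

Signed shortest Δλ = ((-62.385 − -27.402 + 180) mod 360) − 180 = -34.983°.
Going west by 34.983° from -27.402° reaches -62.385° without touching 180°.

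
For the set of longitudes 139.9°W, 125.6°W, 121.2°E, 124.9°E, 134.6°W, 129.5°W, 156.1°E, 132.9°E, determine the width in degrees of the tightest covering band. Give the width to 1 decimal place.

113.2°

Sort the longitudes: -139.9°, -134.6°, -129.5°, -125.6°, +121.2°, +124.9°, +132.9°, +156.1°.
Eastward gaps between consecutive values (wrapping around): 5.3°, 5.1°, 3.9°, 246.8°, 3.7°, 8.0°, 23.2°, 64.0°.
Largest gap = 246.8° ⇒ minimal covering band is its complement: 360° − 246.8° = 113.2°.
Band runs from +121.2° eastward to -125.6°, crossing the antimeridian.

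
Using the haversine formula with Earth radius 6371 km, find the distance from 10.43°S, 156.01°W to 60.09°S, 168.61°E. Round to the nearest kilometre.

6246 km

Δλ = 168.61 − -156.01 = 324.62°; wrapped into (−180°, 180°]: -35.38°.
Δφ = -60.09 − -10.43 = -49.66°.
a = sin²(Δφ/2) + cos φ₁ · cos φ₂ · sin²(Δλ/2) = 0.221620.
c = 2·atan2(√a, √(1−a)) = 0.98032 rad → d = 6371·c ≈ 6245.59 km.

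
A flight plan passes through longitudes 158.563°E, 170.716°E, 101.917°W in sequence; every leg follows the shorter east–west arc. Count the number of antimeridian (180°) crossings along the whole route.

1

Leg 1: +158.563° → +170.716°, shortest Δλ = 12.153° (east) — does not cross 180°.
Leg 2: +170.716° → -101.917°, shortest Δλ = 87.367° (east) — crosses 180°.
Total crossings: 1.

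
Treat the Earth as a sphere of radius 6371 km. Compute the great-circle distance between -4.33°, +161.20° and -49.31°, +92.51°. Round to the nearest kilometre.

Δλ = 92.51 − 161.20 = -68.69°.
Δφ = -49.31 − -4.33 = -44.98°.
a = sin²(Δφ/2) + cos φ₁ · cos φ₂ · sin²(Δλ/2) = 0.353247.
c = 2·atan2(√a, √(1−a)) = 1.27290 rad → d = 6371·c ≈ 8109.67 km.

8110 km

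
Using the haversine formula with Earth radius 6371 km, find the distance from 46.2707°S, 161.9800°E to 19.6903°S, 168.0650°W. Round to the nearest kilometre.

Δλ = -168.0650 − 161.9800 = -330.0450°; wrapped into (−180°, 180°]: 29.9550°.
Δφ = -19.6903 − -46.2707 = 26.5804°.
a = sin²(Δφ/2) + cos φ₁ · cos φ₂ · sin²(Δλ/2) = 0.096316.
c = 2·atan2(√a, √(1−a)) = 0.63112 rad → d = 6371·c ≈ 4020.86 km.

4021 km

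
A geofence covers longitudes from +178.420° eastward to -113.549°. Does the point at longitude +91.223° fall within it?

No

Band width going east from +178.420° to -113.549°: ((-113.549 − 178.420) mod 360) = 68.031°.
Offset of +91.223° east of the west edge: ((91.223 − 178.420) mod 360) = 272.803°.
272.803° > 68.031° ⇒ outside.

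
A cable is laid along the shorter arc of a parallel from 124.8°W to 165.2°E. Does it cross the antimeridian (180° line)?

Yes

Naïve |165.2 − -124.8| = 290.0° > 180°, so the shorter arc goes the other way round — across 180°.
Signed shortest Δλ = ((165.2 − -124.8 + 180) mod 360) − 180 = -70.0°.
Going west by 70.0° from -124.8° passes through 180° before reaching +165.2°.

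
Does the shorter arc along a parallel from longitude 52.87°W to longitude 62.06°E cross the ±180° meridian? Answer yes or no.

No

Signed shortest Δλ = ((62.06 − -52.87 + 180) mod 360) − 180 = 114.93°.
Going east by 114.93° from -52.87° reaches +62.06° without touching 180°.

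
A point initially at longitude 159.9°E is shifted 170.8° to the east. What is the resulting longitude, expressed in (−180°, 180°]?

Start at +159.9°; shift +170.8° → +330.7°.
+330.7° lies outside (−180°, 180°]; subtract 360° → -29.3°.

29.3°W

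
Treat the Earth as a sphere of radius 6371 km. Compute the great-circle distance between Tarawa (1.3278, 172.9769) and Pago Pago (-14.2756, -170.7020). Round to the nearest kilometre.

2498 km

Δλ = -170.7020 − 172.9769 = -343.6789°; wrapped into (−180°, 180°]: 16.3211°.
Δφ = -14.2756 − 1.3278 = -15.6034°.
a = sin²(Δφ/2) + cos φ₁ · cos φ₂ · sin²(Δλ/2) = 0.037948.
c = 2·atan2(√a, √(1−a)) = 0.39211 rad → d = 6371·c ≈ 2498.16 km.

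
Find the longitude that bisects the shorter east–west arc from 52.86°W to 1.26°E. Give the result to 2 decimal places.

Signed shortest Δλ from -52.86° to +1.26° is +54.12°.
Midpoint longitude = -52.86° + (+54.12°)/2 = -52.86° + 27.06° = -25.80°.

25.80°W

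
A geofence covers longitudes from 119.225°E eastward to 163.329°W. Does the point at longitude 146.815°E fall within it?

Band width going east from +119.225° to -163.329°: ((-163.329 − 119.225) mod 360) = 77.446°.
Offset of +146.815° east of the west edge: ((146.815 − 119.225) mod 360) = 27.590°.
27.590° ≤ 77.446° ⇒ inside.

Yes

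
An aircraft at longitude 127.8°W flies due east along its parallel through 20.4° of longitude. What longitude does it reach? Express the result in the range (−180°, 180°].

Start at -127.8°; shift +20.4° → -107.4°.
-107.4° already lies in (−180°, 180°].

107.4°W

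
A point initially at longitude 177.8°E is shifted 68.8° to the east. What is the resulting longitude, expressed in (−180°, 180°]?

113.4°W

Start at +177.8°; shift +68.8° → +246.6°.
+246.6° lies outside (−180°, 180°]; subtract 360° → -113.4°.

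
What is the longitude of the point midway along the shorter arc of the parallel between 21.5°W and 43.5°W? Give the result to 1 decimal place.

Signed shortest Δλ from -21.5° to -43.5° is -22.0°.
Midpoint longitude = -21.5° + (-22.0°)/2 = -21.5° − 11.0° = -32.5°.

32.5°W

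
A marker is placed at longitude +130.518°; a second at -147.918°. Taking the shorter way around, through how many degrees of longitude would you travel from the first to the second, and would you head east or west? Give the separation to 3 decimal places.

Raw difference: -147.918 − 130.518 = -278.436°.
Normalise into (−180°, 180°]: -278.436° + 360° = 81.564°.
Positive ⇒ the second point lies to the east; separation 81.564°.

81.564° east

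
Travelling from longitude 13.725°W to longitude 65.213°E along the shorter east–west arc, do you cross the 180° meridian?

Signed shortest Δλ = ((65.213 − -13.725 + 180) mod 360) − 180 = 78.938°.
Going east by 78.938° from -13.725° reaches +65.213° without touching 180°.

No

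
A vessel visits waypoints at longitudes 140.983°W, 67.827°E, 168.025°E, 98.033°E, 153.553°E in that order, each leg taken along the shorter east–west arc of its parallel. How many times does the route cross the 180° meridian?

1

Leg 1: -140.983° → +67.827°, shortest Δλ = -151.19° (west) — crosses 180°.
Leg 2: +67.827° → +168.025°, shortest Δλ = 100.198° (east) — does not cross 180°.
Leg 3: +168.025° → +98.033°, shortest Δλ = -69.992° (west) — does not cross 180°.
Leg 4: +98.033° → +153.553°, shortest Δλ = 55.52° (east) — does not cross 180°.
Total crossings: 1.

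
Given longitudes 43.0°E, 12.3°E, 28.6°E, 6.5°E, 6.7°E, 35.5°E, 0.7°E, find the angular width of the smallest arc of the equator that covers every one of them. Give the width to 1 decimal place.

Sort the longitudes: +0.7°, +6.5°, +6.7°, +12.3°, +28.6°, +35.5°, +43.0°.
Eastward gaps between consecutive values (wrapping around): 5.8°, 0.2°, 5.6°, 16.3°, 6.9°, 7.5°, 317.7°.
Largest gap = 317.7° ⇒ minimal covering band is its complement: 360° − 317.7° = 42.3°.
Band runs from +0.7° eastward to +43.0°.

42.3°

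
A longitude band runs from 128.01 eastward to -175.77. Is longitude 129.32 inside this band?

Band width going east from +128.01° to -175.77°: ((-175.77 − 128.01) mod 360) = 56.22°.
Offset of +129.32° east of the west edge: ((129.32 − 128.01) mod 360) = 1.31°.
1.31° ≤ 56.22° ⇒ inside.

Yes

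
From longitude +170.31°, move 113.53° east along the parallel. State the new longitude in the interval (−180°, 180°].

-76.16°

Start at +170.31°; shift +113.53° → +283.84°.
+283.84° lies outside (−180°, 180°]; subtract 360° → -76.16°.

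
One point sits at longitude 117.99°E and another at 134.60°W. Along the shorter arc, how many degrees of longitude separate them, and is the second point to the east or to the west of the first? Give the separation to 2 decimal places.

107.41° east

Raw difference: -134.60 − 117.99 = -252.59°.
Normalise into (−180°, 180°]: -252.59° + 360° = 107.41°.
Positive ⇒ the second point lies to the east; separation 107.41°.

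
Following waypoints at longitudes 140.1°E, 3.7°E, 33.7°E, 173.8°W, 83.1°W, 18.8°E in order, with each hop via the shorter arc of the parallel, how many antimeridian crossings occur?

Leg 1: +140.1° → +3.7°, shortest Δλ = -136.4° (west) — does not cross 180°.
Leg 2: +3.7° → +33.7°, shortest Δλ = 30.0° (east) — does not cross 180°.
Leg 3: +33.7° → -173.8°, shortest Δλ = 152.5° (east) — crosses 180°.
Leg 4: -173.8° → -83.1°, shortest Δλ = 90.7° (east) — does not cross 180°.
Leg 5: -83.1° → +18.8°, shortest Δλ = 101.9° (east) — does not cross 180°.
Total crossings: 1.

1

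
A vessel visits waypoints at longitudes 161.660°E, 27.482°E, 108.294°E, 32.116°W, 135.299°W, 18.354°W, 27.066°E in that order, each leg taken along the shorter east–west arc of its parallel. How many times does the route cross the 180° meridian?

Leg 1: +161.660° → +27.482°, shortest Δλ = -134.178° (west) — does not cross 180°.
Leg 2: +27.482° → +108.294°, shortest Δλ = 80.812° (east) — does not cross 180°.
Leg 3: +108.294° → -32.116°, shortest Δλ = -140.41° (west) — does not cross 180°.
Leg 4: -32.116° → -135.299°, shortest Δλ = -103.183° (west) — does not cross 180°.
Leg 5: -135.299° → -18.354°, shortest Δλ = 116.945° (east) — does not cross 180°.
Leg 6: -18.354° → +27.066°, shortest Δλ = 45.42° (east) — does not cross 180°.
Total crossings: 0.

0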